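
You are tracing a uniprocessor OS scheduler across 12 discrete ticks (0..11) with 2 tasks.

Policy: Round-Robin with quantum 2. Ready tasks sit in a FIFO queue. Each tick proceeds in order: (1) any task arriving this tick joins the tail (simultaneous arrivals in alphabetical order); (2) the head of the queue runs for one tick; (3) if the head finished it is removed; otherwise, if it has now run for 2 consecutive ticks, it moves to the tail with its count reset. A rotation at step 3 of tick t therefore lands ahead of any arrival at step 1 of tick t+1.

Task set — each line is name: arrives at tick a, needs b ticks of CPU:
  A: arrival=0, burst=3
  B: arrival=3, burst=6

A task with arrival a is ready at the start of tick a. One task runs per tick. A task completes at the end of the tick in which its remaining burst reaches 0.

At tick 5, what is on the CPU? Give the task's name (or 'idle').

t=0: queue=[A] q_used=0 → run A
t=1: queue=[A] q_used=1 → run A
t=2: queue=[A] q_used=0 → run A
t=3: queue=[B] q_used=0 → run B
t=4: queue=[B] q_used=1 → run B
t=5: queue=[B] q_used=0 → run B
t=6: queue=[B] q_used=1 → run B
t=7: queue=[B] q_used=0 → run B
t=8: queue=[B] q_used=1 → run B
t=9: (idle)
t=10: (idle)
t=11: (idle)

running at tick 5 = B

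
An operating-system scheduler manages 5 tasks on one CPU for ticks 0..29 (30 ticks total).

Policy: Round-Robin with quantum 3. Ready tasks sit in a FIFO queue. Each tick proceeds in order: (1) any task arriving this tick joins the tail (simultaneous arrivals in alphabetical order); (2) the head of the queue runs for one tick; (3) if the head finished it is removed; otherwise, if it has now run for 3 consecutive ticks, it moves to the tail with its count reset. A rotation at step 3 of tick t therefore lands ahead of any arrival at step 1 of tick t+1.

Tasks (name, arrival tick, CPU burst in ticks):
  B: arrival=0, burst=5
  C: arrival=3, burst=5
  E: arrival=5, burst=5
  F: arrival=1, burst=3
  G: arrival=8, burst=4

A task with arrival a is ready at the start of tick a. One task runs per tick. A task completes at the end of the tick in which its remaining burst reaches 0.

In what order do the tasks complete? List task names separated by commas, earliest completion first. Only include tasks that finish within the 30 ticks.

t=0: queue=[B] q_used=0 → run B
t=1: queue=[B,F] q_used=1 → run B
t=2: queue=[B,F] q_used=2 → run B
t=3: queue=[F,B,C] q_used=0 → run F
t=4: queue=[F,B,C] q_used=1 → run F
t=5: queue=[F,B,C,E] q_used=2 → run F
t=6: queue=[B,C,E] q_used=0 → run B
t=7: queue=[B,C,E] q_used=1 → run B
t=8: queue=[C,E,G] q_used=0 → run C
t=9: queue=[C,E,G] q_used=1 → run C
t=10: queue=[C,E,G] q_used=2 → run C
t=11: queue=[E,G,C] q_used=0 → run E
t=12: queue=[E,G,C] q_used=1 → run E
t=13: queue=[E,G,C] q_used=2 → run E
t=14: queue=[G,C,E] q_used=0 → run G
t=15: queue=[G,C,E] q_used=1 → run G
t=16: queue=[G,C,E] q_used=2 → run G
t=17: queue=[C,E,G] q_used=0 → run C
t=18: queue=[C,E,G] q_used=1 → run C
t=19: queue=[E,G] q_used=0 → run E
t=20: queue=[E,G] q_used=1 → run E
t=21: queue=[G] q_used=0 → run G
t=22: (idle)
t=23: (idle)
t=24: (idle)
t=25: (idle)
t=26: (idle)
t=27: (idle)
t=28: (idle)
t=29: (idle)

completion order = F, B, C, E, G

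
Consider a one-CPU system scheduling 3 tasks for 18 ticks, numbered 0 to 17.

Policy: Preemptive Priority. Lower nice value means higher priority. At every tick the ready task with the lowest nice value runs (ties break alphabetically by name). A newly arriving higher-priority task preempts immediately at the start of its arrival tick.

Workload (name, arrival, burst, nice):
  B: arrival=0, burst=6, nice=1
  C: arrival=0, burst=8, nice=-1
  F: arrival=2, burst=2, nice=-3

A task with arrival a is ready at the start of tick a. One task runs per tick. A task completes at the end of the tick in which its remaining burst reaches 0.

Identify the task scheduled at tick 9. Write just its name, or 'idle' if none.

running at tick 9 = C

t=0: ready={B,C} → run C
t=1: ready={B,C} → run C
t=2: ready={B,C,F} → run F
t=3: ready={B,C,F} → run F
t=4: ready={B,C} → run C
t=5: ready={B,C} → run C
t=6: ready={B,C} → run C
t=7: ready={B,C} → run C
t=8: ready={B,C} → run C
t=9: ready={B,C} → run C
t=10: ready={B} → run B
t=11: ready={B} → run B
t=12: ready={B} → run B
t=13: ready={B} → run B
t=14: ready={B} → run B
t=15: ready={B} → run B
t=16: (idle)
t=17: (idle)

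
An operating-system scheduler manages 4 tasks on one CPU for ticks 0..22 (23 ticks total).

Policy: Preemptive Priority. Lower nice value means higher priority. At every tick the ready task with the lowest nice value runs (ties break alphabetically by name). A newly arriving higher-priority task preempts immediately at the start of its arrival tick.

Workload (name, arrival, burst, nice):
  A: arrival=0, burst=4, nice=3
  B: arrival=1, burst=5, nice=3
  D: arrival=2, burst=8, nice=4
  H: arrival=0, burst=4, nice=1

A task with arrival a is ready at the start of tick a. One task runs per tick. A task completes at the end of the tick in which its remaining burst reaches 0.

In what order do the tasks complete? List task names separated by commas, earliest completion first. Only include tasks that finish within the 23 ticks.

completion order = H, A, B, D

t=0: ready={A,H} → run H
t=1: ready={A,B,H} → run H
t=2: ready={A,B,D,H} → run H
t=3: ready={A,B,D,H} → run H
t=4: ready={A,B,D} → run A
t=5: ready={A,B,D} → run A
t=6: ready={A,B,D} → run A
t=7: ready={A,B,D} → run A
t=8: ready={B,D} → run B
t=9: ready={B,D} → run B
t=10: ready={B,D} → run B
t=11: ready={B,D} → run B
t=12: ready={B,D} → run B
t=13: ready={D} → run D
t=14: ready={D} → run D
t=15: ready={D} → run D
t=16: ready={D} → run D
t=17: ready={D} → run D
t=18: ready={D} → run D
t=19: ready={D} → run D
t=20: ready={D} → run D
t=21: (idle)
t=22: (idle)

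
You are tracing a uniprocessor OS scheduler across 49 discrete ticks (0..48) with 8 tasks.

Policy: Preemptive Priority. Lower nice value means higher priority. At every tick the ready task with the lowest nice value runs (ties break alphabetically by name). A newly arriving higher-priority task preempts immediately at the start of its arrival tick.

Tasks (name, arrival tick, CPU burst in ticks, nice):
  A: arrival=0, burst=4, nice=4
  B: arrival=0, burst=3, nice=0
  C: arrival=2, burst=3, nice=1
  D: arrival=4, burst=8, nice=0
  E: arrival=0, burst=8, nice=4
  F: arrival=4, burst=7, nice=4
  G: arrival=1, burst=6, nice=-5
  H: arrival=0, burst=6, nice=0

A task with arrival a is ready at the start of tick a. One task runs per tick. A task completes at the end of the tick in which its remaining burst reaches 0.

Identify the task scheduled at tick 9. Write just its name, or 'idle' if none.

running at tick 9 = D

t=0: ready={A,B,E,H} → run B
t=1: ready={A,B,E,G,H} → run G
t=2: ready={A,B,C,E,G,H} → run G
t=3: ready={A,B,C,E,G,H} → run G
t=4: ready={A,B,C,D,E,F,G,H} → run G
t=5: ready={A,B,C,D,E,F,G,H} → run G
t=6: ready={A,B,C,D,E,F,G,H} → run G
t=7: ready={A,B,C,D,E,F,H} → run B
t=8: ready={A,B,C,D,E,F,H} → run B
t=9: ready={A,C,D,E,F,H} → run D
t=10: ready={A,C,D,E,F,H} → run D
t=11: ready={A,C,D,E,F,H} → run D
t=12: ready={A,C,D,E,F,H} → run D
t=13: ready={A,C,D,E,F,H} → run D
t=14: ready={A,C,D,E,F,H} → run D
t=15: ready={A,C,D,E,F,H} → run D
t=16: ready={A,C,D,E,F,H} → run D
t=17: ready={A,C,E,F,H} → run H
t=18: ready={A,C,E,F,H} → run H
t=19: ready={A,C,E,F,H} → run H
t=20: ready={A,C,E,F,H} → run H
t=21: ready={A,C,E,F,H} → run H
t=22: ready={A,C,E,F,H} → run H
t=23: ready={A,C,E,F} → run C
t=24: ready={A,C,E,F} → run C
t=25: ready={A,C,E,F} → run C
t=26: ready={A,E,F} → run A
t=27: ready={A,E,F} → run A
t=28: ready={A,E,F} → run A
t=29: ready={A,E,F} → run A
t=30: ready={E,F} → run E
t=31: ready={E,F} → run E
t=32: ready={E,F} → run E
t=33: ready={E,F} → run E
t=34: ready={E,F} → run E
t=35: ready={E,F} → run E
t=36: ready={E,F} → run E
t=37: ready={E,F} → run E
t=38: ready={F} → run F
t=39: ready={F} → run F
t=40: ready={F} → run F
t=41: ready={F} → run F
t=42: ready={F} → run F
t=43: ready={F} → run F
t=44: ready={F} → run F
t=45: (idle)
t=46: (idle)
t=47: (idle)
t=48: (idle)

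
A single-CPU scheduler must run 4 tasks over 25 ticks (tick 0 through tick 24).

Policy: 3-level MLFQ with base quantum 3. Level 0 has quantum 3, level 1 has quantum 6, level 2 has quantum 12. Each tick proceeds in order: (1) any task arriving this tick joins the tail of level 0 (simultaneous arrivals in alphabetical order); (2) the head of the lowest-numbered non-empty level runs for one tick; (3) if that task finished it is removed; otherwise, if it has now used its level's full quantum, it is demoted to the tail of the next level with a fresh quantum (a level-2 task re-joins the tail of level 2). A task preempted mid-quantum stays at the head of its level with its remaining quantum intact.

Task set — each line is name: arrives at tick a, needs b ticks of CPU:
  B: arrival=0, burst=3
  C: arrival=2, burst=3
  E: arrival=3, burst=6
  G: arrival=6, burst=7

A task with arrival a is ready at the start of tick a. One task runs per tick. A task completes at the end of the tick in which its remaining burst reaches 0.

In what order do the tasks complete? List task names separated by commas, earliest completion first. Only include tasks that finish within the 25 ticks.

t=0: L0/L1/L2 = B/-/- → run B
t=1: L0/L1/L2 = B/-/- → run B
t=2: L0/L1/L2 = BC/-/- → run B
t=3: L0/L1/L2 = CE/-/- → run C
t=4: L0/L1/L2 = CE/-/- → run C
t=5: L0/L1/L2 = CE/-/- → run C
t=6: L0/L1/L2 = EG/-/- → run E
t=7: L0/L1/L2 = EG/-/- → run E
t=8: L0/L1/L2 = EG/-/- → run E
t=9: L0/L1/L2 = G/E/- → run G
t=10: L0/L1/L2 = G/E/- → run G
t=11: L0/L1/L2 = G/E/- → run G
t=12: L0/L1/L2 = -/EG/- → run E
t=13: L0/L1/L2 = -/EG/- → run E
t=14: L0/L1/L2 = -/EG/- → run E
t=15: L0/L1/L2 = -/G/- → run G
t=16: L0/L1/L2 = -/G/- → run G
t=17: L0/L1/L2 = -/G/- → run G
t=18: L0/L1/L2 = -/G/- → run G
t=19: (idle)
t=20: (idle)
t=21: (idle)
t=22: (idle)
t=23: (idle)
t=24: (idle)

completion order = B, C, E, G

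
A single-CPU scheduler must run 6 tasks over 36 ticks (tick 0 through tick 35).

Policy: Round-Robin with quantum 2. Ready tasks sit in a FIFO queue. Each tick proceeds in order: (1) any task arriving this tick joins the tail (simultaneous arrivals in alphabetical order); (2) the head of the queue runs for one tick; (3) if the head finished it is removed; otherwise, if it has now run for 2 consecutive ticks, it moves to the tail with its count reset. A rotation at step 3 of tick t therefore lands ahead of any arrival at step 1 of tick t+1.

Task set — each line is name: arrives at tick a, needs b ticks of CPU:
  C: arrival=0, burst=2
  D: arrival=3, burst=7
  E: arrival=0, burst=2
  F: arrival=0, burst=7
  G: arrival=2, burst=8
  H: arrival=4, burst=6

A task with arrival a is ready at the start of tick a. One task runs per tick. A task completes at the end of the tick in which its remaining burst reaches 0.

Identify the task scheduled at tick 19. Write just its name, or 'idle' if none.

running at tick 19 = H

t=0: queue=[C,E,F] q_used=0 → run C
t=1: queue=[C,E,F] q_used=1 → run C
t=2: queue=[E,F,G] q_used=0 → run E
t=3: queue=[E,F,G,D] q_used=1 → run E
t=4: queue=[F,G,D,H] q_used=0 → run F
t=5: queue=[F,G,D,H] q_used=1 → run F
t=6: queue=[G,D,H,F] q_used=0 → run G
t=7: queue=[G,D,H,F] q_used=1 → run G
t=8: queue=[D,H,F,G] q_used=0 → run D
t=9: queue=[D,H,F,G] q_used=1 → run D
t=10: queue=[H,F,G,D] q_used=0 → run H
t=11: queue=[H,F,G,D] q_used=1 → run H
t=12: queue=[F,G,D,H] q_used=0 → run F
t=13: queue=[F,G,D,H] q_used=1 → run F
t=14: queue=[G,D,H,F] q_used=0 → run G
t=15: queue=[G,D,H,F] q_used=1 → run G
t=16: queue=[D,H,F,G] q_used=0 → run D
t=17: queue=[D,H,F,G] q_used=1 → run D
t=18: queue=[H,F,G,D] q_used=0 → run H
t=19: queue=[H,F,G,D] q_used=1 → run H
t=20: queue=[F,G,D,H] q_used=0 → run F
t=21: queue=[F,G,D,H] q_used=1 → run F
t=22: queue=[G,D,H,F] q_used=0 → run G
t=23: queue=[G,D,H,F] q_used=1 → run G
t=24: queue=[D,H,F,G] q_used=0 → run D
t=25: queue=[D,H,F,G] q_used=1 → run D
t=26: queue=[H,F,G,D] q_used=0 → run H
t=27: queue=[H,F,G,D] q_used=1 → run H
t=28: queue=[F,G,D] q_used=0 → run F
t=29: queue=[G,D] q_used=0 → run G
t=30: queue=[G,D] q_used=1 → run G
t=31: queue=[D] q_used=0 → run D
t=32: (idle)
t=33: (idle)
t=34: (idle)
t=35: (idle)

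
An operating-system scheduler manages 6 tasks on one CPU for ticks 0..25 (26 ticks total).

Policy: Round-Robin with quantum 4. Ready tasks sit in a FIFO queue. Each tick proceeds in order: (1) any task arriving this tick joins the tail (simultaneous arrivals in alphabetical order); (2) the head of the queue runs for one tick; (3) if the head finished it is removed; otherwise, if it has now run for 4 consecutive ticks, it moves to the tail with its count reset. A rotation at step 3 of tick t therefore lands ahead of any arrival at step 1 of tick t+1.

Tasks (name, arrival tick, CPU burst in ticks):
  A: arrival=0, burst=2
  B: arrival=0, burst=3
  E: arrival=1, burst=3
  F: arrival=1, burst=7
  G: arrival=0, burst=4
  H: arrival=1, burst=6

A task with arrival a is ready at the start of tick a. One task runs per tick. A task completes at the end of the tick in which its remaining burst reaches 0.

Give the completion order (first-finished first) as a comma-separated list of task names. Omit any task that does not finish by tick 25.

t=0: queue=[A,B,G] q_used=0 → run A
t=1: queue=[A,B,G,E,F,H] q_used=1 → run A
t=2: queue=[B,G,E,F,H] q_used=0 → run B
t=3: queue=[B,G,E,F,H] q_used=1 → run B
t=4: queue=[B,G,E,F,H] q_used=2 → run B
t=5: queue=[G,E,F,H] q_used=0 → run G
t=6: queue=[G,E,F,H] q_used=1 → run G
t=7: queue=[G,E,F,H] q_used=2 → run G
t=8: queue=[G,E,F,H] q_used=3 → run G
t=9: queue=[E,F,H] q_used=0 → run E
t=10: queue=[E,F,H] q_used=1 → run E
t=11: queue=[E,F,H] q_used=2 → run E
t=12: queue=[F,H] q_used=0 → run F
t=13: queue=[F,H] q_used=1 → run F
t=14: queue=[F,H] q_used=2 → run F
t=15: queue=[F,H] q_used=3 → run F
t=16: queue=[H,F] q_used=0 → run H
t=17: queue=[H,F] q_used=1 → run H
t=18: queue=[H,F] q_used=2 → run H
t=19: queue=[H,F] q_used=3 → run H
t=20: queue=[F,H] q_used=0 → run F
t=21: queue=[F,H] q_used=1 → run F
t=22: queue=[F,H] q_used=2 → run F
t=23: queue=[H] q_used=0 → run H
t=24: queue=[H] q_used=1 → run H
t=25: (idle)

completion order = A, B, G, E, F, H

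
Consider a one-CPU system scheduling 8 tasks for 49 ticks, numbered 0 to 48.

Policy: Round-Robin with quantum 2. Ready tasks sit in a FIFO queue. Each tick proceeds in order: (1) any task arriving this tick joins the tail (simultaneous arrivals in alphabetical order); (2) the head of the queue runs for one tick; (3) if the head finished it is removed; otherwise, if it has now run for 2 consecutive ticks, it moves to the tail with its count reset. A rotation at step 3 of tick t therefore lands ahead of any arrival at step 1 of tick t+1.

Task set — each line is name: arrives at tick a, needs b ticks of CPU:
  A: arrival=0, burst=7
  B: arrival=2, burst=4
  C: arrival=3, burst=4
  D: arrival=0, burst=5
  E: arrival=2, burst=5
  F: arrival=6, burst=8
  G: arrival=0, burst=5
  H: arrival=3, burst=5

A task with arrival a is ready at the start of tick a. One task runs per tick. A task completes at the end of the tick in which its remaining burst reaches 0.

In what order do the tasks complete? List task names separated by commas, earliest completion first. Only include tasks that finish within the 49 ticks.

t=0: queue=[A,D,G] q_used=0 → run A
t=1: queue=[A,D,G] q_used=1 → run A
t=2: queue=[D,G,A,B,E] q_used=0 → run D
t=3: queue=[D,G,A,B,E,C,H] q_used=1 → run D
t=4: queue=[G,A,B,E,C,H,D] q_used=0 → run G
t=5: queue=[G,A,B,E,C,H,D] q_used=1 → run G
t=6: queue=[A,B,E,C,H,D,G,F] q_used=0 → run A
t=7: queue=[A,B,E,C,H,D,G,F] q_used=1 → run A
t=8: queue=[B,E,C,H,D,G,F,A] q_used=0 → run B
t=9: queue=[B,E,C,H,D,G,F,A] q_used=1 → run B
t=10: queue=[E,C,H,D,G,F,A,B] q_used=0 → run E
t=11: queue=[E,C,H,D,G,F,A,B] q_used=1 → run E
t=12: queue=[C,H,D,G,F,A,B,E] q_used=0 → run C
t=13: queue=[C,H,D,G,F,A,B,E] q_used=1 → run C
t=14: queue=[H,D,G,F,A,B,E,C] q_used=0 → run H
t=15: queue=[H,D,G,F,A,B,E,C] q_used=1 → run H
t=16: queue=[D,G,F,A,B,E,C,H] q_used=0 → run D
t=17: queue=[D,G,F,A,B,E,C,H] q_used=1 → run D
t=18: queue=[G,F,A,B,E,C,H,D] q_used=0 → run G
t=19: queue=[G,F,A,B,E,C,H,D] q_used=1 → run G
t=20: queue=[F,A,B,E,C,H,D,G] q_used=0 → run F
t=21: queue=[F,A,B,E,C,H,D,G] q_used=1 → run F
t=22: queue=[A,B,E,C,H,D,G,F] q_used=0 → run A
t=23: queue=[A,B,E,C,H,D,G,F] q_used=1 → run A
t=24: queue=[B,E,C,H,D,G,F,A] q_used=0 → run B
t=25: queue=[B,E,C,H,D,G,F,A] q_used=1 → run B
t=26: queue=[E,C,H,D,G,F,A] q_used=0 → run E
t=27: queue=[E,C,H,D,G,F,A] q_used=1 → run E
t=28: queue=[C,H,D,G,F,A,E] q_used=0 → run C
t=29: queue=[C,H,D,G,F,A,E] q_used=1 → run C
t=30: queue=[H,D,G,F,A,E] q_used=0 → run H
t=31: queue=[H,D,G,F,A,E] q_used=1 → run H
t=32: queue=[D,G,F,A,E,H] q_used=0 → run D
t=33: queue=[G,F,A,E,H] q_used=0 → run G
t=34: queue=[F,A,E,H] q_used=0 → run F
t=35: queue=[F,A,E,H] q_used=1 → run F
t=36: queue=[A,E,H,F] q_used=0 → run A
t=37: queue=[E,H,F] q_used=0 → run E
t=38: queue=[H,F] q_used=0 → run H
t=39: queue=[F] q_used=0 → run F
t=40: queue=[F] q_used=1 → run F
t=41: queue=[F] q_used=0 → run F
t=42: queue=[F] q_used=1 → run F
t=43: (idle)
t=44: (idle)
t=45: (idle)
t=46: (idle)
t=47: (idle)
t=48: (idle)

completion order = B, C, D, G, A, E, H, F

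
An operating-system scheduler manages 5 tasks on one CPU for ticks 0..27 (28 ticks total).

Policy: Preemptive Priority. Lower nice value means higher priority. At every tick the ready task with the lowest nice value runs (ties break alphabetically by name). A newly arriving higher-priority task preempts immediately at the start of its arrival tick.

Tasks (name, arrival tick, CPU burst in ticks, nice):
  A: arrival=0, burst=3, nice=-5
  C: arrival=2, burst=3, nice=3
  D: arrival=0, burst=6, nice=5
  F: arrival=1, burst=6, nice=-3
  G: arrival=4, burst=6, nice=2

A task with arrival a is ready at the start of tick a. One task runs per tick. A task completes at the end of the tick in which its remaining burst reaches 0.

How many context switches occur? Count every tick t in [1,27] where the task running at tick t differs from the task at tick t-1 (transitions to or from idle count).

t=0: ready={A,D} → run A
t=1: ready={A,D,F} → run A
t=2: ready={A,C,D,F} → run A
t=3: ready={C,D,F} → run F
t=4: ready={C,D,F,G} → run F
t=5: ready={C,D,F,G} → run F
t=6: ready={C,D,F,G} → run F
t=7: ready={C,D,F,G} → run F
t=8: ready={C,D,F,G} → run F
t=9: ready={C,D,G} → run G
t=10: ready={C,D,G} → run G
t=11: ready={C,D,G} → run G
t=12: ready={C,D,G} → run G
t=13: ready={C,D,G} → run G
t=14: ready={C,D,G} → run G
t=15: ready={C,D} → run C
t=16: ready={C,D} → run C
t=17: ready={C,D} → run C
t=18: ready={D} → run D
t=19: ready={D} → run D
t=20: ready={D} → run D
t=21: ready={D} → run D
t=22: ready={D} → run D
t=23: ready={D} → run D
t=24: (idle)
t=25: (idle)
t=26: (idle)
t=27: (idle)

context switches = 5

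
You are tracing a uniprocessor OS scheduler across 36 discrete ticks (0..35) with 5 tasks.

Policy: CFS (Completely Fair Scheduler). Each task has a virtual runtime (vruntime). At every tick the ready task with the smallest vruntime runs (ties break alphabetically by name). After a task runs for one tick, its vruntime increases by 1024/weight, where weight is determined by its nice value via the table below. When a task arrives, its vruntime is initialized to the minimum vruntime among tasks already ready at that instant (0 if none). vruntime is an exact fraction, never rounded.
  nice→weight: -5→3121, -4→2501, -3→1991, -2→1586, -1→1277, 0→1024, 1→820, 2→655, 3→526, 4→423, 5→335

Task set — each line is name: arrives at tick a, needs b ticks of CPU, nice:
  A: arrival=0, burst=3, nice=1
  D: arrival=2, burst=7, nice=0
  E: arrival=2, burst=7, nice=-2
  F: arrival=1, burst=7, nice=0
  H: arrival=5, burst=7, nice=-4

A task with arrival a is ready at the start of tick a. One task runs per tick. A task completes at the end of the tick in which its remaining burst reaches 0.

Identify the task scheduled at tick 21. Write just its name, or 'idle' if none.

t=0: vr[A=0] → run A
t=1: vr[A=256/205 F=256/205] → run A
t=2: vr[A=512/205 D=256/205 E=256/205 F=256/205] → run D
t=3: vr[A=512/205 D=461/205 E=256/205 F=256/205] → run E
t=4: vr[A=512/205 D=461/205 E=307968/162565 F=256/205] → run F
t=5: vr[A=512/205 D=461/205 E=307968/162565 F=461/205 H=307968/162565] → run E
t=6: vr[A=512/205 D=461/205 E=412928/162565 F=461/205 H=307968/162565] → run H
t=7: vr[A=512/205 D=461/205 E=412928/162565 F=461/205 H=374528/162565] → run D
t=8: vr[A=512/205 D=666/205 E=412928/162565 F=461/205 H=374528/162565] → run F
t=9: vr[A=512/205 D=666/205 E=412928/162565 F=666/205 H=374528/162565] → run H
t=10: vr[A=512/205 D=666/205 E=412928/162565 F=666/205 H=441088/162565] → run A
t=11: vr[D=666/205 E=412928/162565 F=666/205 H=441088/162565] → run E
t=12: vr[D=666/205 E=517888/162565 F=666/205 H=441088/162565] → run H
t=13: vr[D=666/205 E=517888/162565 F=666/205 H=507648/162565] → run H
t=14: vr[D=666/205 E=517888/162565 F=666/205 H=574208/162565] → run E
t=15: vr[D=666/205 E=622848/162565 F=666/205 H=574208/162565] → run D
t=16: vr[D=871/205 E=622848/162565 F=666/205 H=574208/162565] → run F
t=17: vr[D=871/205 E=622848/162565 F=871/205 H=574208/162565] → run H
t=18: vr[D=871/205 E=622848/162565 F=871/205 H=640768/162565] → run E
t=19: vr[D=871/205 E=727808/162565 F=871/205 H=640768/162565] → run H
t=20: vr[D=871/205 E=727808/162565 F=871/205 H=707328/162565] → run D
t=21: vr[D=1076/205 E=727808/162565 F=871/205 H=707328/162565] → run F
t=22: vr[D=1076/205 E=727808/162565 F=1076/205 H=707328/162565] → run H
t=23: vr[D=1076/205 E=727808/162565 F=1076/205] → run E
t=24: vr[D=1076/205 E=832768/162565 F=1076/205] → run E
t=25: vr[D=1076/205 F=1076/205] → run D
t=26: vr[D=1281/205 F=1076/205] → run F
t=27: vr[D=1281/205 F=1281/205] → run D
t=28: vr[D=1486/205 F=1281/205] → run F
t=29: vr[D=1486/205 F=1486/205] → run D
t=30: vr[F=1486/205] → run F
t=31: (idle)
t=32: (idle)
t=33: (idle)
t=34: (idle)
t=35: (idle)

running at tick 21 = F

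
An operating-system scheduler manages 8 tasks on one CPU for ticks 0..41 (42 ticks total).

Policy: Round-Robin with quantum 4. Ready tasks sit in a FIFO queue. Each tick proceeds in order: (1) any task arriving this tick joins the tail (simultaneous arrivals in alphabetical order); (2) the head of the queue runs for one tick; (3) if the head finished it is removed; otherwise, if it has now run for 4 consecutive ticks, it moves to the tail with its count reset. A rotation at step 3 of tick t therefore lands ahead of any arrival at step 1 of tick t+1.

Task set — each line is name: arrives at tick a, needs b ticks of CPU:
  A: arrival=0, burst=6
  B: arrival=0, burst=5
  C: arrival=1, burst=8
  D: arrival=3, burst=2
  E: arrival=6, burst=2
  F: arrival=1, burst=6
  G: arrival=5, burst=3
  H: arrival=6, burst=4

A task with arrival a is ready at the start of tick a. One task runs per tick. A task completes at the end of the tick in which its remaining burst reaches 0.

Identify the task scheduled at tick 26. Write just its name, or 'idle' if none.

t=0: queue=[A,B] q_used=0 → run A
t=1: queue=[A,B,C,F] q_used=1 → run A
t=2: queue=[A,B,C,F] q_used=2 → run A
t=3: queue=[A,B,C,F,D] q_used=3 → run A
t=4: queue=[B,C,F,D,A] q_used=0 → run B
t=5: queue=[B,C,F,D,A,G] q_used=1 → run B
t=6: queue=[B,C,F,D,A,G,E,H] q_used=2 → run B
t=7: queue=[B,C,F,D,A,G,E,H] q_used=3 → run B
t=8: queue=[C,F,D,A,G,E,H,B] q_used=0 → run C
t=9: queue=[C,F,D,A,G,E,H,B] q_used=1 → run C
t=10: queue=[C,F,D,A,G,E,H,B] q_used=2 → run C
t=11: queue=[C,F,D,A,G,E,H,B] q_used=3 → run C
t=12: queue=[F,D,A,G,E,H,B,C] q_used=0 → run F
t=13: queue=[F,D,A,G,E,H,B,C] q_used=1 → run F
t=14: queue=[F,D,A,G,E,H,B,C] q_used=2 → run F
t=15: queue=[F,D,A,G,E,H,B,C] q_used=3 → run F
t=16: queue=[D,A,G,E,H,B,C,F] q_used=0 → run D
t=17: queue=[D,A,G,E,H,B,C,F] q_used=1 → run D
t=18: queue=[A,G,E,H,B,C,F] q_used=0 → run A
t=19: queue=[A,G,E,H,B,C,F] q_used=1 → run A
t=20: queue=[G,E,H,B,C,F] q_used=0 → run G
t=21: queue=[G,E,H,B,C,F] q_used=1 → run G
t=22: queue=[G,E,H,B,C,F] q_used=2 → run G
t=23: queue=[E,H,B,C,F] q_used=0 → run E
t=24: queue=[E,H,B,C,F] q_used=1 → run E
t=25: queue=[H,B,C,F] q_used=0 → run H
t=26: queue=[H,B,C,F] q_used=1 → run H
t=27: queue=[H,B,C,F] q_used=2 → run H
t=28: queue=[H,B,C,F] q_used=3 → run H
t=29: queue=[B,C,F] q_used=0 → run B
t=30: queue=[C,F] q_used=0 → run C
t=31: queue=[C,F] q_used=1 → run C
t=32: queue=[C,F] q_used=2 → run C
t=33: queue=[C,F] q_used=3 → run C
t=34: queue=[F] q_used=0 → run F
t=35: queue=[F] q_used=1 → run F
t=36: (idle)
t=37: (idle)
t=38: (idle)
t=39: (idle)
t=40: (idle)
t=41: (idle)

running at tick 26 = H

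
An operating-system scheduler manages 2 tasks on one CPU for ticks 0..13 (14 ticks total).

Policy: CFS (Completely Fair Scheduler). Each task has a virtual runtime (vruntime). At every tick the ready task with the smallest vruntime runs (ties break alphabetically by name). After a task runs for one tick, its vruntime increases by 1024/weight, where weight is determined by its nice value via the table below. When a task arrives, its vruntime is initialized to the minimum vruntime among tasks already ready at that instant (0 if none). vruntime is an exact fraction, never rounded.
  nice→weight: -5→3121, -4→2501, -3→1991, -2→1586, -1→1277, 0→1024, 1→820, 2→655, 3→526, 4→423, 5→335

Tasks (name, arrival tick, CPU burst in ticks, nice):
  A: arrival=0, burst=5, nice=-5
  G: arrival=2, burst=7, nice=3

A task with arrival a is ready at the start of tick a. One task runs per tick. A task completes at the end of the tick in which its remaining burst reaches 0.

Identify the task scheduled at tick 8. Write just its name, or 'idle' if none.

running at tick 8 = G

t=0: vr[A=0] → run A
t=1: vr[A=1024/3121] → run A
t=2: vr[A=2048/3121 G=2048/3121] → run A
t=3: vr[A=3072/3121 G=2048/3121] → run G
t=4: vr[A=3072/3121 G=2136576/820823] → run A
t=5: vr[A=4096/3121 G=2136576/820823] → run A
t=6: vr[G=2136576/820823] → run G
t=7: vr[G=3734528/820823] → run G
t=8: vr[G=5332480/820823] → run G
t=9: vr[G=6930432/820823] → run G
t=10: vr[G=8528384/820823] → run G
t=11: vr[G=10126336/820823] → run G
t=12: (idle)
t=13: (idle)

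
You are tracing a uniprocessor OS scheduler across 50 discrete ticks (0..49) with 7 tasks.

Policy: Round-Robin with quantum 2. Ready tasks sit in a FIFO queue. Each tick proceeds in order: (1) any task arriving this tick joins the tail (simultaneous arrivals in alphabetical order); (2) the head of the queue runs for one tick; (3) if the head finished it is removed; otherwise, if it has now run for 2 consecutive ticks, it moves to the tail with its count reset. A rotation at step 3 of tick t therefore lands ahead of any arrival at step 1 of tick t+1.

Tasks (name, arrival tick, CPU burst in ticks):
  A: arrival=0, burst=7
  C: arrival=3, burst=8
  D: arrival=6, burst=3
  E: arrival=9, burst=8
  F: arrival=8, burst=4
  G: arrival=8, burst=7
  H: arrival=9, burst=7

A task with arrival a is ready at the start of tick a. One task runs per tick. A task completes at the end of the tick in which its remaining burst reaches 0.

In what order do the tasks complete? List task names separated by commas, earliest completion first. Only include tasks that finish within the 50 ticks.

t=0: queue=[A] q_used=0 → run A
t=1: queue=[A] q_used=1 → run A
t=2: queue=[A] q_used=0 → run A
t=3: queue=[A,C] q_used=1 → run A
t=4: queue=[C,A] q_used=0 → run C
t=5: queue=[C,A] q_used=1 → run C
t=6: queue=[A,C,D] q_used=0 → run A
t=7: queue=[A,C,D] q_used=1 → run A
t=8: queue=[C,D,A,F,G] q_used=0 → run C
t=9: queue=[C,D,A,F,G,E,H] q_used=1 → run C
t=10: queue=[D,A,F,G,E,H,C] q_used=0 → run D
t=11: queue=[D,A,F,G,E,H,C] q_used=1 → run D
t=12: queue=[A,F,G,E,H,C,D] q_used=0 → run A
t=13: queue=[F,G,E,H,C,D] q_used=0 → run F
t=14: queue=[F,G,E,H,C,D] q_used=1 → run F
t=15: queue=[G,E,H,C,D,F] q_used=0 → run G
t=16: queue=[G,E,H,C,D,F] q_used=1 → run G
t=17: queue=[E,H,C,D,F,G] q_used=0 → run E
t=18: queue=[E,H,C,D,F,G] q_used=1 → run E
t=19: queue=[H,C,D,F,G,E] q_used=0 → run H
t=20: queue=[H,C,D,F,G,E] q_used=1 → run H
t=21: queue=[C,D,F,G,E,H] q_used=0 → run C
t=22: queue=[C,D,F,G,E,H] q_used=1 → run C
t=23: queue=[D,F,G,E,H,C] q_used=0 → run D
t=24: queue=[F,G,E,H,C] q_used=0 → run F
t=25: queue=[F,G,E,H,C] q_used=1 → run F
t=26: queue=[G,E,H,C] q_used=0 → run G
t=27: queue=[G,E,H,C] q_used=1 → run G
t=28: queue=[E,H,C,G] q_used=0 → run E
t=29: queue=[E,H,C,G] q_used=1 → run E
t=30: queue=[H,C,G,E] q_used=0 → run H
t=31: queue=[H,C,G,E] q_used=1 → run H
t=32: queue=[C,G,E,H] q_used=0 → run C
t=33: queue=[C,G,E,H] q_used=1 → run C
t=34: queue=[G,E,H] q_used=0 → run G
t=35: queue=[G,E,H] q_used=1 → run G
t=36: queue=[E,H,G] q_used=0 → run E
t=37: queue=[E,H,G] q_used=1 → run E
t=38: queue=[H,G,E] q_used=0 → run H
t=39: queue=[H,G,E] q_used=1 → run H
t=40: queue=[G,E,H] q_used=0 → run G
t=41: queue=[E,H] q_used=0 → run E
t=42: queue=[E,H] q_used=1 → run E
t=43: queue=[H] q_used=0 → run H
t=44: (idle)
t=45: (idle)
t=46: (idle)
t=47: (idle)
t=48: (idle)
t=49: (idle)

completion order = A, D, F, C, G, E, H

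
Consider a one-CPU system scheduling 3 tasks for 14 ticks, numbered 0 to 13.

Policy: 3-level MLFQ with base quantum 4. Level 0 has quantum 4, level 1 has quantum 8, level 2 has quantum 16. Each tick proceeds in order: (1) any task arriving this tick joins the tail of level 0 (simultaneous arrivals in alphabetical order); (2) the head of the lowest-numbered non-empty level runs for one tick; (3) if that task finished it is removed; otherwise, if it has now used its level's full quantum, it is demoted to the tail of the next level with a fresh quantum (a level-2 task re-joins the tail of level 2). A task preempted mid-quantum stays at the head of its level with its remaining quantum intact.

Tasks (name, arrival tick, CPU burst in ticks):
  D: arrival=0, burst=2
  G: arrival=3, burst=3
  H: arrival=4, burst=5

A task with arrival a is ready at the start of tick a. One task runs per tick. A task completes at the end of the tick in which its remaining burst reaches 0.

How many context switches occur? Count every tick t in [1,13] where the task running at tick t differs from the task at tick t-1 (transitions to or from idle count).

t=0: L0/L1/L2 = D/-/- → run D
t=1: L0/L1/L2 = D/-/- → run D
t=2: (idle)
t=3: L0/L1/L2 = G/-/- → run G
t=4: L0/L1/L2 = GH/-/- → run G
t=5: L0/L1/L2 = GH/-/- → run G
t=6: L0/L1/L2 = H/-/- → run H
t=7: L0/L1/L2 = H/-/- → run H
t=8: L0/L1/L2 = H/-/- → run H
t=9: L0/L1/L2 = H/-/- → run H
t=10: L0/L1/L2 = -/H/- → run H
t=11: (idle)
t=12: (idle)
t=13: (idle)

context switches = 4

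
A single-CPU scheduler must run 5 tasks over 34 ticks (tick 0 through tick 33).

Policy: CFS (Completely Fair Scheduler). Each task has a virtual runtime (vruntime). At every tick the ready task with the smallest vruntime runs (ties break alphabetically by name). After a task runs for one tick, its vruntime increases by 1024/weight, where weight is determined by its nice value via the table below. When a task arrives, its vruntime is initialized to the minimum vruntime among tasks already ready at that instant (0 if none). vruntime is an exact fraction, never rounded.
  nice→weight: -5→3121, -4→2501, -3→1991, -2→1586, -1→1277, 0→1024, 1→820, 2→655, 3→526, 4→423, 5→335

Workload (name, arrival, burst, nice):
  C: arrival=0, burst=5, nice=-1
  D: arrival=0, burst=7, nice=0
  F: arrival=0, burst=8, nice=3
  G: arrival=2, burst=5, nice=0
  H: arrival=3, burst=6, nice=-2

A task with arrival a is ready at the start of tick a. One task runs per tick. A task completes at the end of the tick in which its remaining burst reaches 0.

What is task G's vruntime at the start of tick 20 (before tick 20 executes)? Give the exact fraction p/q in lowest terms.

vruntime(G, start of tick 20) = 4/1

t=0: vr[C=0 D=0 F=0] → run C
t=1: vr[C=1024/1277 D=0 F=0] → run D
t=2: vr[C=1024/1277 D=1 F=0 G=0] → run F
t=3: vr[C=1024/1277 D=1 F=512/263 G=0 H=0] → run G
t=4: vr[C=1024/1277 D=1 F=512/263 G=1 H=0] → run H
t=5: vr[C=1024/1277 D=1 F=512/263 G=1 H=512/793] → run H
t=6: vr[C=1024/1277 D=1 F=512/263 G=1 H=1024/793] → run C
t=7: vr[C=2048/1277 D=1 F=512/263 G=1 H=1024/793] → run D
t=8: vr[C=2048/1277 D=2 F=512/263 G=1 H=1024/793] → run G
t=9: vr[C=2048/1277 D=2 F=512/263 G=2 H=1024/793] → run H
t=10: vr[C=2048/1277 D=2 F=512/263 G=2 H=1536/793] → run C
t=11: vr[C=3072/1277 D=2 F=512/263 G=2 H=1536/793] → run H
t=12: vr[C=3072/1277 D=2 F=512/263 G=2 H=2048/793] → run F
t=13: vr[C=3072/1277 D=2 F=1024/263 G=2 H=2048/793] → run D
t=14: vr[C=3072/1277 D=3 F=1024/263 G=2 H=2048/793] → run G
t=15: vr[C=3072/1277 D=3 F=1024/263 G=3 H=2048/793] → run C
t=16: vr[C=4096/1277 D=3 F=1024/263 G=3 H=2048/793] → run H
t=17: vr[C=4096/1277 D=3 F=1024/263 G=3 H=2560/793] → run D
t=18: vr[C=4096/1277 D=4 F=1024/263 G=3 H=2560/793] → run G
t=19: vr[C=4096/1277 D=4 F=1024/263 G=4 H=2560/793] → run C
t=20: vr[D=4 F=1024/263 G=4 H=2560/793] → run H
t=21: vr[D=4 F=1024/263 G=4] → run F
t=22: vr[D=4 F=1536/263 G=4] → run D
t=23: vr[D=5 F=1536/263 G=4] → run G
t=24: vr[D=5 F=1536/263] → run D
t=25: vr[D=6 F=1536/263] → run F
t=26: vr[D=6 F=2048/263] → run D
t=27: vr[F=2048/263] → run F
t=28: vr[F=2560/263] → run F
t=29: vr[F=3072/263] → run F
t=30: vr[F=3584/263] → run F
t=31: (idle)
t=32: (idle)
t=33: (idle)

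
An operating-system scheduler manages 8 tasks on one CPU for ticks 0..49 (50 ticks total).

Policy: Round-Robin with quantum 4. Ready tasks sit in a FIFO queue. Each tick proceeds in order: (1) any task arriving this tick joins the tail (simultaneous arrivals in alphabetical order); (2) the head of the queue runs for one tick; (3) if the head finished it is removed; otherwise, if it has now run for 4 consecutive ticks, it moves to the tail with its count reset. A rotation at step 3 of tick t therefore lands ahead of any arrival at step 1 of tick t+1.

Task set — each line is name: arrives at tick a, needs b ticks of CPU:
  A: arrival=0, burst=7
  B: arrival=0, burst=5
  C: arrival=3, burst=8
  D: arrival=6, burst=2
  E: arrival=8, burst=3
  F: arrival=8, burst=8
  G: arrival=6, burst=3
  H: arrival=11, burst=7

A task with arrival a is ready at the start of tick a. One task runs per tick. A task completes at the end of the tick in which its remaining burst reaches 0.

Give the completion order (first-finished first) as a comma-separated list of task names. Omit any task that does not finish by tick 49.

t=0: queue=[A,B] q_used=0 → run A
t=1: queue=[A,B] q_used=1 → run A
t=2: queue=[A,B] q_used=2 → run A
t=3: queue=[A,B,C] q_used=3 → run A
t=4: queue=[B,C,A] q_used=0 → run B
t=5: queue=[B,C,A] q_used=1 → run B
t=6: queue=[B,C,A,D,G] q_used=2 → run B
t=7: queue=[B,C,A,D,G] q_used=3 → run B
t=8: queue=[C,A,D,G,B,E,F] q_used=0 → run C
t=9: queue=[C,A,D,G,B,E,F] q_used=1 → run C
t=10: queue=[C,A,D,G,B,E,F] q_used=2 → run C
t=11: queue=[C,A,D,G,B,E,F,H] q_used=3 → run C
t=12: queue=[A,D,G,B,E,F,H,C] q_used=0 → run A
t=13: queue=[A,D,G,B,E,F,H,C] q_used=1 → run A
t=14: queue=[A,D,G,B,E,F,H,C] q_used=2 → run A
t=15: queue=[D,G,B,E,F,H,C] q_used=0 → run D
t=16: queue=[D,G,B,E,F,H,C] q_used=1 → run D
t=17: queue=[G,B,E,F,H,C] q_used=0 → run G
t=18: queue=[G,B,E,F,H,C] q_used=1 → run G
t=19: queue=[G,B,E,F,H,C] q_used=2 → run G
t=20: queue=[B,E,F,H,C] q_used=0 → run B
t=21: queue=[E,F,H,C] q_used=0 → run E
t=22: queue=[E,F,H,C] q_used=1 → run E
t=23: queue=[E,F,H,C] q_used=2 → run E
t=24: queue=[F,H,C] q_used=0 → run F
t=25: queue=[F,H,C] q_used=1 → run F
t=26: queue=[F,H,C] q_used=2 → run F
t=27: queue=[F,H,C] q_used=3 → run F
t=28: queue=[H,C,F] q_used=0 → run H
t=29: queue=[H,C,F] q_used=1 → run H
t=30: queue=[H,C,F] q_used=2 → run H
t=31: queue=[H,C,F] q_used=3 → run H
t=32: queue=[C,F,H] q_used=0 → run C
t=33: queue=[C,F,H] q_used=1 → run C
t=34: queue=[C,F,H] q_used=2 → run C
t=35: queue=[C,F,H] q_used=3 → run C
t=36: queue=[F,H] q_used=0 → run F
t=37: queue=[F,H] q_used=1 → run F
t=38: queue=[F,H] q_used=2 → run F
t=39: queue=[F,H] q_used=3 → run F
t=40: queue=[H] q_used=0 → run H
t=41: queue=[H] q_used=1 → run H
t=42: queue=[H] q_used=2 → run H
t=43: (idle)
t=44: (idle)
t=45: (idle)
t=46: (idle)
t=47: (idle)
t=48: (idle)
t=49: (idle)

completion order = A, D, G, B, E, C, F, H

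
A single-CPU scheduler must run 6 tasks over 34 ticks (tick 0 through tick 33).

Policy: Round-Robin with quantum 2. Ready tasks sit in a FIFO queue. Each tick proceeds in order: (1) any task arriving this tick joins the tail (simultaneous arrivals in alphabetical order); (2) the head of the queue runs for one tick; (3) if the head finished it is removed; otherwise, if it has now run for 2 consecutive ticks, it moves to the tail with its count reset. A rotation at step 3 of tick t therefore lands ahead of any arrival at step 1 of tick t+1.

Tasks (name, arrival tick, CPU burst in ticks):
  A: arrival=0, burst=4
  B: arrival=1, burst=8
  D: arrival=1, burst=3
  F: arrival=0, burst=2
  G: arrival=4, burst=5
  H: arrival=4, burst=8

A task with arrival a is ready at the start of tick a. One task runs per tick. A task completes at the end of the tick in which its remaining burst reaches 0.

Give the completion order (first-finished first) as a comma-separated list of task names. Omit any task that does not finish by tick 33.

t=0: queue=[A,F] q_used=0 → run A
t=1: queue=[A,F,B,D] q_used=1 → run A
t=2: queue=[F,B,D,A] q_used=0 → run F
t=3: queue=[F,B,D,A] q_used=1 → run F
t=4: queue=[B,D,A,G,H] q_used=0 → run B
t=5: queue=[B,D,A,G,H] q_used=1 → run B
t=6: queue=[D,A,G,H,B] q_used=0 → run D
t=7: queue=[D,A,G,H,B] q_used=1 → run D
t=8: queue=[A,G,H,B,D] q_used=0 → run A
t=9: queue=[A,G,H,B,D] q_used=1 → run A
t=10: queue=[G,H,B,D] q_used=0 → run G
t=11: queue=[G,H,B,D] q_used=1 → run G
t=12: queue=[H,B,D,G] q_used=0 → run H
t=13: queue=[H,B,D,G] q_used=1 → run H
t=14: queue=[B,D,G,H] q_used=0 → run B
t=15: queue=[B,D,G,H] q_used=1 → run B
t=16: queue=[D,G,H,B] q_used=0 → run D
t=17: queue=[G,H,B] q_used=0 → run G
t=18: queue=[G,H,B] q_used=1 → run G
t=19: queue=[H,B,G] q_used=0 → run H
t=20: queue=[H,B,G] q_used=1 → run H
t=21: queue=[B,G,H] q_used=0 → run B
t=22: queue=[B,G,H] q_used=1 → run B
t=23: queue=[G,H,B] q_used=0 → run G
t=24: queue=[H,B] q_used=0 → run H
t=25: queue=[H,B] q_used=1 → run H
t=26: queue=[B,H] q_used=0 → run B
t=27: queue=[B,H] q_used=1 → run B
t=28: queue=[H] q_used=0 → run H
t=29: queue=[H] q_used=1 → run H
t=30: (idle)
t=31: (idle)
t=32: (idle)
t=33: (idle)

completion order = F, A, D, G, B, H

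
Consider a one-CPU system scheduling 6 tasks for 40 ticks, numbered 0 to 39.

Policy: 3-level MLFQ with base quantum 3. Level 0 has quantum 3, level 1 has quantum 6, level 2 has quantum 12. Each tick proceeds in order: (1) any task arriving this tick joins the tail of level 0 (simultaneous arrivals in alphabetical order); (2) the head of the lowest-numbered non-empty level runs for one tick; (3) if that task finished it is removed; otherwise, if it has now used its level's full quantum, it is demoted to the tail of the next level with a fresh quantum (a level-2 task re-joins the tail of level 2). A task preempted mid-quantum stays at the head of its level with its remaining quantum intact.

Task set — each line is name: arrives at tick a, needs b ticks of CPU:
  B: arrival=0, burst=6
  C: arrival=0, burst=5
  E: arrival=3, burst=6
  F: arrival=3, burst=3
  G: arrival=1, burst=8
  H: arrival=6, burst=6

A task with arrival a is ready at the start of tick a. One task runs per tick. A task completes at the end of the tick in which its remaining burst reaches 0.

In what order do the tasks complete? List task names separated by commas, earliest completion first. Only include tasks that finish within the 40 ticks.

completion order = F, B, C, G, E, H

t=0: L0/L1/L2 = BC/-/- → run B
t=1: L0/L1/L2 = BCG/-/- → run B
t=2: L0/L1/L2 = BCG/-/- → run B
t=3: L0/L1/L2 = CGEF/B/- → run C
t=4: L0/L1/L2 = CGEF/B/- → run C
t=5: L0/L1/L2 = CGEF/B/- → run C
t=6: L0/L1/L2 = GEFH/BC/- → run G
t=7: L0/L1/L2 = GEFH/BC/- → run G
t=8: L0/L1/L2 = GEFH/BC/- → run G
t=9: L0/L1/L2 = EFH/BCG/- → run E
t=10: L0/L1/L2 = EFH/BCG/- → run E
t=11: L0/L1/L2 = EFH/BCG/- → run E
t=12: L0/L1/L2 = FH/BCGE/- → run F
t=13: L0/L1/L2 = FH/BCGE/- → run F
t=14: L0/L1/L2 = FH/BCGE/- → run F
t=15: L0/L1/L2 = H/BCGE/- → run H
t=16: L0/L1/L2 = H/BCGE/- → run H
t=17: L0/L1/L2 = H/BCGE/- → run H
t=18: L0/L1/L2 = -/BCGEH/- → run B
t=19: L0/L1/L2 = -/BCGEH/- → run B
t=20: L0/L1/L2 = -/BCGEH/- → run B
t=21: L0/L1/L2 = -/CGEH/- → run C
t=22: L0/L1/L2 = -/CGEH/- → run C
t=23: L0/L1/L2 = -/GEH/- → run G
t=24: L0/L1/L2 = -/GEH/- → run G
t=25: L0/L1/L2 = -/GEH/- → run G
t=26: L0/L1/L2 = -/GEH/- → run G
t=27: L0/L1/L2 = -/GEH/- → run G
t=28: L0/L1/L2 = -/EH/- → run E
t=29: L0/L1/L2 = -/EH/- → run E
t=30: L0/L1/L2 = -/EH/- → run E
t=31: L0/L1/L2 = -/H/- → run H
t=32: L0/L1/L2 = -/H/- → run H
t=33: L0/L1/L2 = -/H/- → run H
t=34: (idle)
t=35: (idle)
t=36: (idle)
t=37: (idle)
t=38: (idle)
t=39: (idle)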